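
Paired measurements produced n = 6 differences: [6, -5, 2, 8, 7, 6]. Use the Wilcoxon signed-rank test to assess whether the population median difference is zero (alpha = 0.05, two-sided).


Step 1: Drop any zero differences (none here) and take |d_i|.
|d| = [6, 5, 2, 8, 7, 6]
Step 2: Midrank |d_i| (ties get averaged ranks).
ranks: |6|->3.5, |5|->2, |2|->1, |8|->6, |7|->5, |6|->3.5
Step 3: Attach original signs; sum ranks with positive sign and with negative sign.
W+ = 3.5 + 1 + 6 + 5 + 3.5 = 19
W- = 2 = 2
(Check: W+ + W- = 21 should equal n(n+1)/2 = 21.)
Step 4: Test statistic W = min(W+, W-) = 2.
Step 5: Ties in |d|, so use the tie-corrected normal approximation.
        E[W] = n(n+1)/4 = 6*7/4 = 10.5.
        Tie groups: |d|=6 (t=2); sum(t^3 - t) = 6.
        Var[W] = n(n+1)(2n+1)/24 - sum(t^3-t)/48 = 546/24 - 6/48 = 22.625.
        z = (W - E[W]) / sqrt(Var[W]) = (2 - 10.5) / 4.7566 = -1.7870.
        Two-sided p = 2*Phi(z) = 0.073937.
Step 6: alpha = 0.05. fail to reject H0.

W+ = 19, W- = 2, W = min = 2, p = 0.073937, fail to reject H0.


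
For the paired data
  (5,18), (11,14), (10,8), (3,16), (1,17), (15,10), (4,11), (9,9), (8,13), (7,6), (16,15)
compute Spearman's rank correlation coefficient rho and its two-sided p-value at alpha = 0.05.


Step 1: Rank x and y separately (midranks; no ties here).
rank(x): 5->4, 11->9, 10->8, 3->2, 1->1, 15->10, 4->3, 9->7, 8->6, 7->5, 16->11
rank(y): 18->11, 14->7, 8->2, 16->9, 17->10, 10->4, 11->5, 9->3, 13->6, 6->1, 15->8
Step 2: d_i = R_x(i) - R_y(i); compute d_i^2.
  (4-11)^2=49, (9-7)^2=4, (8-2)^2=36, (2-9)^2=49, (1-10)^2=81, (10-4)^2=36, (3-5)^2=4, (7-3)^2=16, (6-6)^2=0, (5-1)^2=16, (11-8)^2=9
sum(d^2) = 300.
Step 3: rho = 1 - 6*300 / (11*(11^2 - 1)) = 1 - 1800/1320 = -0.363636.
Step 4: Under H0, t = rho * sqrt((n-2)/(1-rho^2)) = -1.1711 ~ t(9).
Step 5: Two-sided p-value from the t-distribution with 9 df = 0.271638.
Step 6: alpha = 0.05. fail to reject H0.

rho = -0.3636, p = 0.271638, fail to reject H0 at alpha = 0.05.


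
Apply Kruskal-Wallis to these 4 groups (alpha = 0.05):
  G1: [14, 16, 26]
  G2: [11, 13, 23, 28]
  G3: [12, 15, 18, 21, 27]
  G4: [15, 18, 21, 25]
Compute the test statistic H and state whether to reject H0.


Step 1: Combine all N = 16 observations and assign midranks.
sorted (value, group, rank): (11,G2,1), (12,G3,2), (13,G2,3), (14,G1,4), (15,G3,5.5), (15,G4,5.5), (16,G1,7), (18,G3,8.5), (18,G4,8.5), (21,G3,10.5), (21,G4,10.5), (23,G2,12), (25,G4,13), (26,G1,14), (27,G3,15), (28,G2,16)
Step 2: Sum ranks within each group.
R_1 = 25 (n_1 = 3)
R_2 = 32 (n_2 = 4)
R_3 = 41.5 (n_3 = 5)
R_4 = 37.5 (n_4 = 4)
Step 3: H = 12/(N(N+1)) * sum(R_i^2/n_i) - 3(N+1)
     = 12/(16*17) * (25^2/3 + 32^2/4 + 41.5^2/5 + 37.5^2/4) - 3*17
     = 0.044118 * 1160.35 - 51
     = 0.191728.
Step 4: Ties present; correction factor C = 1 - 18/(16^3 - 16) = 0.995588. Corrected H = 0.191728 / 0.995588 = 0.192578.
Step 5: Under H0, H ~ chi^2(3); p-value = 0.978779.
Step 6: alpha = 0.05. fail to reject H0.

H = 0.1926, df = 3, p = 0.978779, fail to reject H0.


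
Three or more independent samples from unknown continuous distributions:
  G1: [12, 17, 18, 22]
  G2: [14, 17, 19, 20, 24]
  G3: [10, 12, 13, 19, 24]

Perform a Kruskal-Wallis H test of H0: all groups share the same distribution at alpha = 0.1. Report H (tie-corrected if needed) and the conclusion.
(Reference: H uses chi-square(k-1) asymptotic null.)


Step 1: Combine all N = 14 observations and assign midranks.
sorted (value, group, rank): (10,G3,1), (12,G1,2.5), (12,G3,2.5), (13,G3,4), (14,G2,5), (17,G1,6.5), (17,G2,6.5), (18,G1,8), (19,G2,9.5), (19,G3,9.5), (20,G2,11), (22,G1,12), (24,G2,13.5), (24,G3,13.5)
Step 2: Sum ranks within each group.
R_1 = 29 (n_1 = 4)
R_2 = 45.5 (n_2 = 5)
R_3 = 30.5 (n_3 = 5)
Step 3: H = 12/(N(N+1)) * sum(R_i^2/n_i) - 3(N+1)
     = 12/(14*15) * (29^2/4 + 45.5^2/5 + 30.5^2/5) - 3*15
     = 0.057143 * 810.35 - 45
     = 1.305714.
Step 4: Ties present; correction factor C = 1 - 24/(14^3 - 14) = 0.991209. Corrected H = 1.305714 / 0.991209 = 1.317295.
Step 5: Under H0, H ~ chi^2(2); p-value = 0.517551.
Step 6: alpha = 0.1. fail to reject H0.

H = 1.3173, df = 2, p = 0.517551, fail to reject H0.


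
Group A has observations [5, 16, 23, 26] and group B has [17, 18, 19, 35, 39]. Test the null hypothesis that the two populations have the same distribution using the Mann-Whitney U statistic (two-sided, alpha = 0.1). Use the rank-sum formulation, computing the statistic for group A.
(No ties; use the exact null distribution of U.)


Step 1: Combine and sort all 9 observations; assign midranks.
sorted (value, group): (5,X), (16,X), (17,Y), (18,Y), (19,Y), (23,X), (26,X), (35,Y), (39,Y)
ranks: 5->1, 16->2, 17->3, 18->4, 19->5, 23->6, 26->7, 35->8, 39->9
Step 2: Rank sum for X: R1 = 1 + 2 + 6 + 7 = 16.
Step 3: U_X = R1 - n1(n1+1)/2 = 16 - 4*5/2 = 16 - 10 = 6.
       U_Y = n1*n2 - U_X = 20 - 6 = 14.
Step 4: No ties, so the exact null distribution of U (based on enumerating the C(9,4) = 126 equally likely rank assignments) gives the two-sided p-value.
Step 5: p-value = 0.412698; compare to alpha = 0.1. fail to reject H0.

U_X = 6, p = 0.412698, fail to reject H0 at alpha = 0.1.


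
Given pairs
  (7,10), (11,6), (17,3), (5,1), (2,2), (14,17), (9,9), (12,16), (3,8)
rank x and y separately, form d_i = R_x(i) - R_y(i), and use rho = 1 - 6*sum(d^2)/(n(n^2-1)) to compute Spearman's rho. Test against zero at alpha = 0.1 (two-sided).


Step 1: Rank x and y separately (midranks; no ties here).
rank(x): 7->4, 11->6, 17->9, 5->3, 2->1, 14->8, 9->5, 12->7, 3->2
rank(y): 10->7, 6->4, 3->3, 1->1, 2->2, 17->9, 9->6, 16->8, 8->5
Step 2: d_i = R_x(i) - R_y(i); compute d_i^2.
  (4-7)^2=9, (6-4)^2=4, (9-3)^2=36, (3-1)^2=4, (1-2)^2=1, (8-9)^2=1, (5-6)^2=1, (7-8)^2=1, (2-5)^2=9
sum(d^2) = 66.
Step 3: rho = 1 - 6*66 / (9*(9^2 - 1)) = 1 - 396/720 = 0.450000.
Step 4: Under H0, t = rho * sqrt((n-2)/(1-rho^2)) = 1.3332 ~ t(7).
Step 5: Two-sided p-value from the t-distribution with 7 df = 0.224216.
Step 6: alpha = 0.1. fail to reject H0.

rho = 0.4500, p = 0.224216, fail to reject H0 at alpha = 0.1.


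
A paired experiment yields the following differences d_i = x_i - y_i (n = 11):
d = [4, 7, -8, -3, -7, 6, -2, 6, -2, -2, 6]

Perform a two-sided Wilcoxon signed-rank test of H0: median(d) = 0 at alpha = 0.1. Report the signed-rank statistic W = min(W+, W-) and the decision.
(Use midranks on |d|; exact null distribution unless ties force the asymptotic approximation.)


Step 1: Drop any zero differences (none here) and take |d_i|.
|d| = [4, 7, 8, 3, 7, 6, 2, 6, 2, 2, 6]
Step 2: Midrank |d_i| (ties get averaged ranks).
ranks: |4|->5, |7|->9.5, |8|->11, |3|->4, |7|->9.5, |6|->7, |2|->2, |6|->7, |2|->2, |2|->2, |6|->7
Step 3: Attach original signs; sum ranks with positive sign and with negative sign.
W+ = 5 + 9.5 + 7 + 7 + 7 = 35.5
W- = 11 + 4 + 9.5 + 2 + 2 + 2 = 30.5
(Check: W+ + W- = 66 should equal n(n+1)/2 = 66.)
Step 4: Test statistic W = min(W+, W-) = 30.5.
Step 5: Ties in |d|, so use the tie-corrected normal approximation.
        E[W] = n(n+1)/4 = 11*12/4 = 33.
        Tie groups: |d|=2 (t=3), |d|=6 (t=3), |d|=7 (t=2); sum(t^3 - t) = 54.
        Var[W] = n(n+1)(2n+1)/24 - sum(t^3-t)/48 = 3036/24 - 54/48 = 125.375.
        z = (W - E[W]) / sqrt(Var[W]) = (30.5 - 33) / 11.1971 = -0.2233.
        Two-sided p = 2*Phi(z) = 0.823324.
Step 6: alpha = 0.1. fail to reject H0.

W+ = 35.5, W- = 30.5, W = min = 30.5, p = 0.823324, fail to reject H0.


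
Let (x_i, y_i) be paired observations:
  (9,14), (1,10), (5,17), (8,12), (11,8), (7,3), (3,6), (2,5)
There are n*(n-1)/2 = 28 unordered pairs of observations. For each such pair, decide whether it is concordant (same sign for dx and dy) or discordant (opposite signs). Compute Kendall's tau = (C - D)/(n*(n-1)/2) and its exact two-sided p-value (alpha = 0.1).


Step 1: Enumerate the 28 unordered pairs (i,j) with i<j and classify each by sign(x_j-x_i) * sign(y_j-y_i).
  (1,2):dx=-8,dy=-4->C; (1,3):dx=-4,dy=+3->D; (1,4):dx=-1,dy=-2->C; (1,5):dx=+2,dy=-6->D
  (1,6):dx=-2,dy=-11->C; (1,7):dx=-6,dy=-8->C; (1,8):dx=-7,dy=-9->C; (2,3):dx=+4,dy=+7->C
  (2,4):dx=+7,dy=+2->C; (2,5):dx=+10,dy=-2->D; (2,6):dx=+6,dy=-7->D; (2,7):dx=+2,dy=-4->D
  (2,8):dx=+1,dy=-5->D; (3,4):dx=+3,dy=-5->D; (3,5):dx=+6,dy=-9->D; (3,6):dx=+2,dy=-14->D
  (3,7):dx=-2,dy=-11->C; (3,8):dx=-3,dy=-12->C; (4,5):dx=+3,dy=-4->D; (4,6):dx=-1,dy=-9->C
  (4,7):dx=-5,dy=-6->C; (4,8):dx=-6,dy=-7->C; (5,6):dx=-4,dy=-5->C; (5,7):dx=-8,dy=-2->C
  (5,8):dx=-9,dy=-3->C; (6,7):dx=-4,dy=+3->D; (6,8):dx=-5,dy=+2->D; (7,8):dx=-1,dy=-1->C
Step 2: C = 16, D = 12, total pairs = 28.
Step 3: tau = (C - D)/(n(n-1)/2) = (16 - 12)/28 = 0.142857.
Step 4: Exact two-sided p-value (enumerate n! = 40320 permutations of y under H0): p = 0.719544.
Step 5: alpha = 0.1. fail to reject H0.

tau_b = 0.1429 (C=16, D=12), p = 0.719544, fail to reject H0.


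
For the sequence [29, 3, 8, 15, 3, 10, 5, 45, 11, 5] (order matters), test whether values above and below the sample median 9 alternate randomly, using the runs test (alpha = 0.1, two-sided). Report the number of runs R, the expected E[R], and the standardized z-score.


Step 1: Compute median = 9; label A = above, B = below.
Labels in order: ABBABABAAB  (n_A = 5, n_B = 5)
Step 2: Count runs R = 8.
Step 3: Under H0 (random ordering), E[R] = 2*n_A*n_B/(n_A+n_B) + 1 = 2*5*5/10 + 1 = 6.0000.
        Var[R] = 2*n_A*n_B*(2*n_A*n_B - n_A - n_B) / ((n_A+n_B)^2 * (n_A+n_B-1)) = 2000/900 = 2.2222.
        SD[R] = 1.4907.
Step 4: Continuity-corrected z = (R - 0.5 - E[R]) / SD[R] = (8 - 0.5 - 6.0000) / 1.4907 = 1.0062.
Step 5: Two-sided p-value via normal approximation = 2*(1 - Phi(|z|)) = 0.314305.
Step 6: alpha = 0.1. fail to reject H0.

R = 8, z = 1.0062, p = 0.314305, fail to reject H0.


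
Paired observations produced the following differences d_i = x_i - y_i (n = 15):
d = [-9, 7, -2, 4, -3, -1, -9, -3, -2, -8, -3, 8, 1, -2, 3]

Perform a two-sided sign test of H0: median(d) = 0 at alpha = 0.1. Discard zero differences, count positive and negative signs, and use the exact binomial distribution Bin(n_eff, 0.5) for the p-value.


Step 1: Discard zero differences. Original n = 15; n_eff = number of nonzero differences = 15.
Nonzero differences (with sign): -9, +7, -2, +4, -3, -1, -9, -3, -2, -8, -3, +8, +1, -2, +3
Step 2: Count signs: positive = 5, negative = 10.
Step 3: Under H0: P(positive) = 0.5, so the number of positives S ~ Bin(15, 0.5).
Step 4: Two-sided exact p-value = sum of Bin(15,0.5) probabilities at or below the observed probability = 0.301758.
Step 5: alpha = 0.1. fail to reject H0.

n_eff = 15, pos = 5, neg = 10, p = 0.301758, fail to reject H0.


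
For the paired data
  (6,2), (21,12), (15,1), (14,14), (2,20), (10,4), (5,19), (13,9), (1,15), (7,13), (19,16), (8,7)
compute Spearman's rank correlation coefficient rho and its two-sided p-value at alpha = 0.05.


Step 1: Rank x and y separately (midranks; no ties here).
rank(x): 6->4, 21->12, 15->10, 14->9, 2->2, 10->7, 5->3, 13->8, 1->1, 7->5, 19->11, 8->6
rank(y): 2->2, 12->6, 1->1, 14->8, 20->12, 4->3, 19->11, 9->5, 15->9, 13->7, 16->10, 7->4
Step 2: d_i = R_x(i) - R_y(i); compute d_i^2.
  (4-2)^2=4, (12-6)^2=36, (10-1)^2=81, (9-8)^2=1, (2-12)^2=100, (7-3)^2=16, (3-11)^2=64, (8-5)^2=9, (1-9)^2=64, (5-7)^2=4, (11-10)^2=1, (6-4)^2=4
sum(d^2) = 384.
Step 3: rho = 1 - 6*384 / (12*(12^2 - 1)) = 1 - 2304/1716 = -0.342657.
Step 4: Under H0, t = rho * sqrt((n-2)/(1-rho^2)) = -1.1534 ~ t(10).
Step 5: Two-sided p-value from the t-distribution with 10 df = 0.275567.
Step 6: alpha = 0.05. fail to reject H0.

rho = -0.3427, p = 0.275567, fail to reject H0 at alpha = 0.05.


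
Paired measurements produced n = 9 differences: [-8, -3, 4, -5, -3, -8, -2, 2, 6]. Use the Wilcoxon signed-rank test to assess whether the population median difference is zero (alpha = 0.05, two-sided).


Step 1: Drop any zero differences (none here) and take |d_i|.
|d| = [8, 3, 4, 5, 3, 8, 2, 2, 6]
Step 2: Midrank |d_i| (ties get averaged ranks).
ranks: |8|->8.5, |3|->3.5, |4|->5, |5|->6, |3|->3.5, |8|->8.5, |2|->1.5, |2|->1.5, |6|->7
Step 3: Attach original signs; sum ranks with positive sign and with negative sign.
W+ = 5 + 1.5 + 7 = 13.5
W- = 8.5 + 3.5 + 6 + 3.5 + 8.5 + 1.5 = 31.5
(Check: W+ + W- = 45 should equal n(n+1)/2 = 45.)
Step 4: Test statistic W = min(W+, W-) = 13.5.
Step 5: Ties in |d|, so use the tie-corrected normal approximation.
        E[W] = n(n+1)/4 = 9*10/4 = 22.5.
        Tie groups: |d|=2 (t=2), |d|=3 (t=2), |d|=8 (t=2); sum(t^3 - t) = 18.
        Var[W] = n(n+1)(2n+1)/24 - sum(t^3-t)/48 = 1710/24 - 18/48 = 70.875.
        z = (W - E[W]) / sqrt(Var[W]) = (13.5 - 22.5) / 8.4187 = -1.0690.
        Two-sided p = 2*Phi(z) = 0.285049.
Step 6: alpha = 0.05. fail to reject H0.

W+ = 13.5, W- = 31.5, W = min = 13.5, p = 0.285049, fail to reject H0.


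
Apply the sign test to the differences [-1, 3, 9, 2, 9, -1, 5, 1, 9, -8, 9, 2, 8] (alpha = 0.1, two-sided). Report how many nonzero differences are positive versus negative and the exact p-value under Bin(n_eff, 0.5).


Step 1: Discard zero differences. Original n = 13; n_eff = number of nonzero differences = 13.
Nonzero differences (with sign): -1, +3, +9, +2, +9, -1, +5, +1, +9, -8, +9, +2, +8
Step 2: Count signs: positive = 10, negative = 3.
Step 3: Under H0: P(positive) = 0.5, so the number of positives S ~ Bin(13, 0.5).
Step 4: Two-sided exact p-value = sum of Bin(13,0.5) probabilities at or below the observed probability = 0.092285.
Step 5: alpha = 0.1. reject H0.

n_eff = 13, pos = 10, neg = 3, p = 0.092285, reject H0.


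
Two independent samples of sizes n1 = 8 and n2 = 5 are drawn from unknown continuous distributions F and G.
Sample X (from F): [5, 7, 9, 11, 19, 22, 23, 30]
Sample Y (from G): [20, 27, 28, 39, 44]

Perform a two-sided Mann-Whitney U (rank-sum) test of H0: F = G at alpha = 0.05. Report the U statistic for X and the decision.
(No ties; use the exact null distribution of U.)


Step 1: Combine and sort all 13 observations; assign midranks.
sorted (value, group): (5,X), (7,X), (9,X), (11,X), (19,X), (20,Y), (22,X), (23,X), (27,Y), (28,Y), (30,X), (39,Y), (44,Y)
ranks: 5->1, 7->2, 9->3, 11->4, 19->5, 20->6, 22->7, 23->8, 27->9, 28->10, 30->11, 39->12, 44->13
Step 2: Rank sum for X: R1 = 1 + 2 + 3 + 4 + 5 + 7 + 8 + 11 = 41.
Step 3: U_X = R1 - n1(n1+1)/2 = 41 - 8*9/2 = 41 - 36 = 5.
       U_Y = n1*n2 - U_X = 40 - 5 = 35.
Step 4: No ties, so the exact null distribution of U (based on enumerating the C(13,8) = 1287 equally likely rank assignments) gives the two-sided p-value.
Step 5: p-value = 0.029526; compare to alpha = 0.05. reject H0.

U_X = 5, p = 0.029526, reject H0 at alpha = 0.05.


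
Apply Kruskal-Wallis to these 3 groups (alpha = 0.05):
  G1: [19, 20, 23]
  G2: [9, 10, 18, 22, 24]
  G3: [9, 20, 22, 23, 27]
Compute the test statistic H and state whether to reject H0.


Step 1: Combine all N = 13 observations and assign midranks.
sorted (value, group, rank): (9,G2,1.5), (9,G3,1.5), (10,G2,3), (18,G2,4), (19,G1,5), (20,G1,6.5), (20,G3,6.5), (22,G2,8.5), (22,G3,8.5), (23,G1,10.5), (23,G3,10.5), (24,G2,12), (27,G3,13)
Step 2: Sum ranks within each group.
R_1 = 22 (n_1 = 3)
R_2 = 29 (n_2 = 5)
R_3 = 40 (n_3 = 5)
Step 3: H = 12/(N(N+1)) * sum(R_i^2/n_i) - 3(N+1)
     = 12/(13*14) * (22^2/3 + 29^2/5 + 40^2/5) - 3*14
     = 0.065934 * 649.533 - 42
     = 0.826374.
Step 4: Ties present; correction factor C = 1 - 24/(13^3 - 13) = 0.989011. Corrected H = 0.826374 / 0.989011 = 0.835556.
Step 5: Under H0, H ~ chi^2(2); p-value = 0.658509.
Step 6: alpha = 0.05. fail to reject H0.

H = 0.8356, df = 2, p = 0.658509, fail to reject H0.


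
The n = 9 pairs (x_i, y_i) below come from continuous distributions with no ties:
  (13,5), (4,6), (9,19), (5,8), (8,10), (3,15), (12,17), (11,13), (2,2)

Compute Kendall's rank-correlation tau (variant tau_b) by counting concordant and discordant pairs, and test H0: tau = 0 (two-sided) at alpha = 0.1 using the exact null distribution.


Step 1: Enumerate the 36 unordered pairs (i,j) with i<j and classify each by sign(x_j-x_i) * sign(y_j-y_i).
  (1,2):dx=-9,dy=+1->D; (1,3):dx=-4,dy=+14->D; (1,4):dx=-8,dy=+3->D; (1,5):dx=-5,dy=+5->D
  (1,6):dx=-10,dy=+10->D; (1,7):dx=-1,dy=+12->D; (1,8):dx=-2,dy=+8->D; (1,9):dx=-11,dy=-3->C
  (2,3):dx=+5,dy=+13->C; (2,4):dx=+1,dy=+2->C; (2,5):dx=+4,dy=+4->C; (2,6):dx=-1,dy=+9->D
  (2,7):dx=+8,dy=+11->C; (2,8):dx=+7,dy=+7->C; (2,9):dx=-2,dy=-4->C; (3,4):dx=-4,dy=-11->C
  (3,5):dx=-1,dy=-9->C; (3,6):dx=-6,dy=-4->C; (3,7):dx=+3,dy=-2->D; (3,8):dx=+2,dy=-6->D
  (3,9):dx=-7,dy=-17->C; (4,5):dx=+3,dy=+2->C; (4,6):dx=-2,dy=+7->D; (4,7):dx=+7,dy=+9->C
  (4,8):dx=+6,dy=+5->C; (4,9):dx=-3,dy=-6->C; (5,6):dx=-5,dy=+5->D; (5,7):dx=+4,dy=+7->C
  (5,8):dx=+3,dy=+3->C; (5,9):dx=-6,dy=-8->C; (6,7):dx=+9,dy=+2->C; (6,8):dx=+8,dy=-2->D
  (6,9):dx=-1,dy=-13->C; (7,8):dx=-1,dy=-4->C; (7,9):dx=-10,dy=-15->C; (8,9):dx=-9,dy=-11->C
Step 2: C = 23, D = 13, total pairs = 36.
Step 3: tau = (C - D)/(n(n-1)/2) = (23 - 13)/36 = 0.277778.
Step 4: Exact two-sided p-value (enumerate n! = 362880 permutations of y under H0): p = 0.358488.
Step 5: alpha = 0.1. fail to reject H0.

tau_b = 0.2778 (C=23, D=13), p = 0.358488, fail to reject H0.


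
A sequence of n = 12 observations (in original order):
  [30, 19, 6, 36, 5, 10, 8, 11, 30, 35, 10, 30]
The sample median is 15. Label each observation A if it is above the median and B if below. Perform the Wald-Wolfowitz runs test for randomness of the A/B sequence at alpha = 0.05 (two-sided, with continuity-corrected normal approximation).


Step 1: Compute median = 15; label A = above, B = below.
Labels in order: AABABBBBAABA  (n_A = 6, n_B = 6)
Step 2: Count runs R = 7.
Step 3: Under H0 (random ordering), E[R] = 2*n_A*n_B/(n_A+n_B) + 1 = 2*6*6/12 + 1 = 7.0000.
        Var[R] = 2*n_A*n_B*(2*n_A*n_B - n_A - n_B) / ((n_A+n_B)^2 * (n_A+n_B-1)) = 4320/1584 = 2.7273.
        SD[R] = 1.6514.
Step 4: R = E[R], so z = 0 with no continuity correction.
Step 5: Two-sided p-value via normal approximation = 2*(1 - Phi(|z|)) = 1.000000.
Step 6: alpha = 0.05. fail to reject H0.

R = 7, z = 0.0000, p = 1.000000, fail to reject H0.


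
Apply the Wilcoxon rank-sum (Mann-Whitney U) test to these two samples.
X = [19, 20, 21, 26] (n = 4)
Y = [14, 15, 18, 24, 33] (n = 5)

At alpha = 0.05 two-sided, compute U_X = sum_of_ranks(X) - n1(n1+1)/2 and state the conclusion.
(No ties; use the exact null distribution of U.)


Step 1: Combine and sort all 9 observations; assign midranks.
sorted (value, group): (14,Y), (15,Y), (18,Y), (19,X), (20,X), (21,X), (24,Y), (26,X), (33,Y)
ranks: 14->1, 15->2, 18->3, 19->4, 20->5, 21->6, 24->7, 26->8, 33->9
Step 2: Rank sum for X: R1 = 4 + 5 + 6 + 8 = 23.
Step 3: U_X = R1 - n1(n1+1)/2 = 23 - 4*5/2 = 23 - 10 = 13.
       U_Y = n1*n2 - U_X = 20 - 13 = 7.
Step 4: No ties, so the exact null distribution of U (based on enumerating the C(9,4) = 126 equally likely rank assignments) gives the two-sided p-value.
Step 5: p-value = 0.555556; compare to alpha = 0.05. fail to reject H0.

U_X = 13, p = 0.555556, fail to reject H0 at alpha = 0.05.


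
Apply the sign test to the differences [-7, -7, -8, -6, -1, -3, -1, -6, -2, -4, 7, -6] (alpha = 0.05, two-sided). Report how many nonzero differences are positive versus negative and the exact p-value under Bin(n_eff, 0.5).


Step 1: Discard zero differences. Original n = 12; n_eff = number of nonzero differences = 12.
Nonzero differences (with sign): -7, -7, -8, -6, -1, -3, -1, -6, -2, -4, +7, -6
Step 2: Count signs: positive = 1, negative = 11.
Step 3: Under H0: P(positive) = 0.5, so the number of positives S ~ Bin(12, 0.5).
Step 4: Two-sided exact p-value = sum of Bin(12,0.5) probabilities at or below the observed probability = 0.006348.
Step 5: alpha = 0.05. reject H0.

n_eff = 12, pos = 1, neg = 11, p = 0.006348, reject H0.


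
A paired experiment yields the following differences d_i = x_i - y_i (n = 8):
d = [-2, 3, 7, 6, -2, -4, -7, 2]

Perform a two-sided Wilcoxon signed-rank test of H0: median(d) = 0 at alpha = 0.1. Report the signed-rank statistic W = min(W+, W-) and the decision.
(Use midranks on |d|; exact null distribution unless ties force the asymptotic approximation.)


Step 1: Drop any zero differences (none here) and take |d_i|.
|d| = [2, 3, 7, 6, 2, 4, 7, 2]
Step 2: Midrank |d_i| (ties get averaged ranks).
ranks: |2|->2, |3|->4, |7|->7.5, |6|->6, |2|->2, |4|->5, |7|->7.5, |2|->2
Step 3: Attach original signs; sum ranks with positive sign and with negative sign.
W+ = 4 + 7.5 + 6 + 2 = 19.5
W- = 2 + 2 + 5 + 7.5 = 16.5
(Check: W+ + W- = 36 should equal n(n+1)/2 = 36.)
Step 4: Test statistic W = min(W+, W-) = 16.5.
Step 5: Ties in |d|, so use the tie-corrected normal approximation.
        E[W] = n(n+1)/4 = 8*9/4 = 18.
        Tie groups: |d|=2 (t=3), |d|=7 (t=2); sum(t^3 - t) = 30.
        Var[W] = n(n+1)(2n+1)/24 - sum(t^3-t)/48 = 1224/24 - 30/48 = 50.375.
        z = (W - E[W]) / sqrt(Var[W]) = (16.5 - 18) / 7.0975 = -0.2113.
        Two-sided p = 2*Phi(z) = 0.832621.
Step 6: alpha = 0.1. fail to reject H0.

W+ = 19.5, W- = 16.5, W = min = 16.5, p = 0.832621, fail to reject H0.


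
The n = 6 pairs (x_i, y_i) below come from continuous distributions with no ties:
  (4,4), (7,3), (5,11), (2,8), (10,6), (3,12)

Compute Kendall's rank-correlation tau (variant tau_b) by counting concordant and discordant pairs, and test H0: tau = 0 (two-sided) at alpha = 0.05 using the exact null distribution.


Step 1: Enumerate the 15 unordered pairs (i,j) with i<j and classify each by sign(x_j-x_i) * sign(y_j-y_i).
  (1,2):dx=+3,dy=-1->D; (1,3):dx=+1,dy=+7->C; (1,4):dx=-2,dy=+4->D; (1,5):dx=+6,dy=+2->C
  (1,6):dx=-1,dy=+8->D; (2,3):dx=-2,dy=+8->D; (2,4):dx=-5,dy=+5->D; (2,5):dx=+3,dy=+3->C
  (2,6):dx=-4,dy=+9->D; (3,4):dx=-3,dy=-3->C; (3,5):dx=+5,dy=-5->D; (3,6):dx=-2,dy=+1->D
  (4,5):dx=+8,dy=-2->D; (4,6):dx=+1,dy=+4->C; (5,6):dx=-7,dy=+6->D
Step 2: C = 5, D = 10, total pairs = 15.
Step 3: tau = (C - D)/(n(n-1)/2) = (5 - 10)/15 = -0.333333.
Step 4: Exact two-sided p-value (enumerate n! = 720 permutations of y under H0): p = 0.469444.
Step 5: alpha = 0.05. fail to reject H0.

tau_b = -0.3333 (C=5, D=10), p = 0.469444, fail to reject H0.


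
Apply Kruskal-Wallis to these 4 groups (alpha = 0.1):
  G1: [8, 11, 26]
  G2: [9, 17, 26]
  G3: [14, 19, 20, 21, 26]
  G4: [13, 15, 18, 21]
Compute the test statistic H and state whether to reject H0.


Step 1: Combine all N = 15 observations and assign midranks.
sorted (value, group, rank): (8,G1,1), (9,G2,2), (11,G1,3), (13,G4,4), (14,G3,5), (15,G4,6), (17,G2,7), (18,G4,8), (19,G3,9), (20,G3,10), (21,G3,11.5), (21,G4,11.5), (26,G1,14), (26,G2,14), (26,G3,14)
Step 2: Sum ranks within each group.
R_1 = 18 (n_1 = 3)
R_2 = 23 (n_2 = 3)
R_3 = 49.5 (n_3 = 5)
R_4 = 29.5 (n_4 = 4)
Step 3: H = 12/(N(N+1)) * sum(R_i^2/n_i) - 3(N+1)
     = 12/(15*16) * (18^2/3 + 23^2/3 + 49.5^2/5 + 29.5^2/4) - 3*16
     = 0.050000 * 991.946 - 48
     = 1.597292.
Step 4: Ties present; correction factor C = 1 - 30/(15^3 - 15) = 0.991071. Corrected H = 1.597292 / 0.991071 = 1.611682.
Step 5: Under H0, H ~ chi^2(3); p-value = 0.656744.
Step 6: alpha = 0.1. fail to reject H0.

H = 1.6117, df = 3, p = 0.656744, fail to reject H0.


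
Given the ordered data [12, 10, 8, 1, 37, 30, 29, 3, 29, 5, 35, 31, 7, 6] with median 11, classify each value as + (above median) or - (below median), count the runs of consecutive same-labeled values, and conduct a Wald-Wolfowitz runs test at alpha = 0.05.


Step 1: Compute median = 11; label A = above, B = below.
Labels in order: ABBBAAABABAABB  (n_A = 7, n_B = 7)
Step 2: Count runs R = 8.
Step 3: Under H0 (random ordering), E[R] = 2*n_A*n_B/(n_A+n_B) + 1 = 2*7*7/14 + 1 = 8.0000.
        Var[R] = 2*n_A*n_B*(2*n_A*n_B - n_A - n_B) / ((n_A+n_B)^2 * (n_A+n_B-1)) = 8232/2548 = 3.2308.
        SD[R] = 1.7974.
Step 4: R = E[R], so z = 0 with no continuity correction.
Step 5: Two-sided p-value via normal approximation = 2*(1 - Phi(|z|)) = 1.000000.
Step 6: alpha = 0.05. fail to reject H0.

R = 8, z = 0.0000, p = 1.000000, fail to reject H0.


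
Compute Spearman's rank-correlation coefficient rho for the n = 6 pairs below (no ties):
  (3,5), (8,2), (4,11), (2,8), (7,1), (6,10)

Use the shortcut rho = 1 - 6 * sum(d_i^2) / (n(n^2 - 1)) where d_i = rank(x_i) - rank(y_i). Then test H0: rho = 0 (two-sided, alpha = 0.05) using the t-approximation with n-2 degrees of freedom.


Step 1: Rank x and y separately (midranks; no ties here).
rank(x): 3->2, 8->6, 4->3, 2->1, 7->5, 6->4
rank(y): 5->3, 2->2, 11->6, 8->4, 1->1, 10->5
Step 2: d_i = R_x(i) - R_y(i); compute d_i^2.
  (2-3)^2=1, (6-2)^2=16, (3-6)^2=9, (1-4)^2=9, (5-1)^2=16, (4-5)^2=1
sum(d^2) = 52.
Step 3: rho = 1 - 6*52 / (6*(6^2 - 1)) = 1 - 312/210 = -0.485714.
Step 4: Under H0, t = rho * sqrt((n-2)/(1-rho^2)) = -1.1113 ~ t(4).
Step 5: Two-sided p-value from the t-distribution with 4 df = 0.328723.
Step 6: alpha = 0.05. fail to reject H0.

rho = -0.4857, p = 0.328723, fail to reject H0 at alpha = 0.05.


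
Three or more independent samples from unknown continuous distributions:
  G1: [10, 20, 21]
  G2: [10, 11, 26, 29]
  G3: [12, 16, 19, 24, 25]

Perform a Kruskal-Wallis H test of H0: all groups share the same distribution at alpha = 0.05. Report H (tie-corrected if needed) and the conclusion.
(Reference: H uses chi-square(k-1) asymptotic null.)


Step 1: Combine all N = 12 observations and assign midranks.
sorted (value, group, rank): (10,G1,1.5), (10,G2,1.5), (11,G2,3), (12,G3,4), (16,G3,5), (19,G3,6), (20,G1,7), (21,G1,8), (24,G3,9), (25,G3,10), (26,G2,11), (29,G2,12)
Step 2: Sum ranks within each group.
R_1 = 16.5 (n_1 = 3)
R_2 = 27.5 (n_2 = 4)
R_3 = 34 (n_3 = 5)
Step 3: H = 12/(N(N+1)) * sum(R_i^2/n_i) - 3(N+1)
     = 12/(12*13) * (16.5^2/3 + 27.5^2/4 + 34^2/5) - 3*13
     = 0.076923 * 511.012 - 39
     = 0.308654.
Step 4: Ties present; correction factor C = 1 - 6/(12^3 - 12) = 0.996503. Corrected H = 0.308654 / 0.996503 = 0.309737.
Step 5: Under H0, H ~ chi^2(2); p-value = 0.856528.
Step 6: alpha = 0.05. fail to reject H0.

H = 0.3097, df = 2, p = 0.856528, fail to reject H0.


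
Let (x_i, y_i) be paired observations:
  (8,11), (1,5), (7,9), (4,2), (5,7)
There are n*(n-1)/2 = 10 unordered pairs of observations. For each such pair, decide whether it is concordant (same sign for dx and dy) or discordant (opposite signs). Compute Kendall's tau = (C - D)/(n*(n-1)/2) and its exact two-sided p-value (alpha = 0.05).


Step 1: Enumerate the 10 unordered pairs (i,j) with i<j and classify each by sign(x_j-x_i) * sign(y_j-y_i).
  (1,2):dx=-7,dy=-6->C; (1,3):dx=-1,dy=-2->C; (1,4):dx=-4,dy=-9->C; (1,5):dx=-3,dy=-4->C
  (2,3):dx=+6,dy=+4->C; (2,4):dx=+3,dy=-3->D; (2,5):dx=+4,dy=+2->C; (3,4):dx=-3,dy=-7->C
  (3,5):dx=-2,dy=-2->C; (4,5):dx=+1,dy=+5->C
Step 2: C = 9, D = 1, total pairs = 10.
Step 3: tau = (C - D)/(n(n-1)/2) = (9 - 1)/10 = 0.800000.
Step 4: Exact two-sided p-value (enumerate n! = 120 permutations of y under H0): p = 0.083333.
Step 5: alpha = 0.05. fail to reject H0.

tau_b = 0.8000 (C=9, D=1), p = 0.083333, fail to reject H0.


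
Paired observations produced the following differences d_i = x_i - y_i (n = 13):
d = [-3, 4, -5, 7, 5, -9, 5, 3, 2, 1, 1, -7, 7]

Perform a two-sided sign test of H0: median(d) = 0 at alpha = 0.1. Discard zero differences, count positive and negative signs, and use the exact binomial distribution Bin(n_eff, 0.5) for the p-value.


Step 1: Discard zero differences. Original n = 13; n_eff = number of nonzero differences = 13.
Nonzero differences (with sign): -3, +4, -5, +7, +5, -9, +5, +3, +2, +1, +1, -7, +7
Step 2: Count signs: positive = 9, negative = 4.
Step 3: Under H0: P(positive) = 0.5, so the number of positives S ~ Bin(13, 0.5).
Step 4: Two-sided exact p-value = sum of Bin(13,0.5) probabilities at or below the observed probability = 0.266846.
Step 5: alpha = 0.1. fail to reject H0.

n_eff = 13, pos = 9, neg = 4, p = 0.266846, fail to reject H0.


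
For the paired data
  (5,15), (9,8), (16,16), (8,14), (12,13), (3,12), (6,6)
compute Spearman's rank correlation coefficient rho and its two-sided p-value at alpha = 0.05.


Step 1: Rank x and y separately (midranks; no ties here).
rank(x): 5->2, 9->5, 16->7, 8->4, 12->6, 3->1, 6->3
rank(y): 15->6, 8->2, 16->7, 14->5, 13->4, 12->3, 6->1
Step 2: d_i = R_x(i) - R_y(i); compute d_i^2.
  (2-6)^2=16, (5-2)^2=9, (7-7)^2=0, (4-5)^2=1, (6-4)^2=4, (1-3)^2=4, (3-1)^2=4
sum(d^2) = 38.
Step 3: rho = 1 - 6*38 / (7*(7^2 - 1)) = 1 - 228/336 = 0.321429.
Step 4: Under H0, t = rho * sqrt((n-2)/(1-rho^2)) = 0.7590 ~ t(5).
Step 5: Two-sided p-value from the t-distribution with 5 df = 0.482072.
Step 6: alpha = 0.05. fail to reject H0.

rho = 0.3214, p = 0.482072, fail to reject H0 at alpha = 0.05.


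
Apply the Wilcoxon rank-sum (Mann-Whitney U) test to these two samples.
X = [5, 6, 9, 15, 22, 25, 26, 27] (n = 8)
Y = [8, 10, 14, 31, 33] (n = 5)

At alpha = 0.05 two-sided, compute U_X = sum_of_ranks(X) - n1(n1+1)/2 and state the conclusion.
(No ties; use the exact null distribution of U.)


Step 1: Combine and sort all 13 observations; assign midranks.
sorted (value, group): (5,X), (6,X), (8,Y), (9,X), (10,Y), (14,Y), (15,X), (22,X), (25,X), (26,X), (27,X), (31,Y), (33,Y)
ranks: 5->1, 6->2, 8->3, 9->4, 10->5, 14->6, 15->7, 22->8, 25->9, 26->10, 27->11, 31->12, 33->13
Step 2: Rank sum for X: R1 = 1 + 2 + 4 + 7 + 8 + 9 + 10 + 11 = 52.
Step 3: U_X = R1 - n1(n1+1)/2 = 52 - 8*9/2 = 52 - 36 = 16.
       U_Y = n1*n2 - U_X = 40 - 16 = 24.
Step 4: No ties, so the exact null distribution of U (based on enumerating the C(13,8) = 1287 equally likely rank assignments) gives the two-sided p-value.
Step 5: p-value = 0.621601; compare to alpha = 0.05. fail to reject H0.

U_X = 16, p = 0.621601, fail to reject H0 at alpha = 0.05.


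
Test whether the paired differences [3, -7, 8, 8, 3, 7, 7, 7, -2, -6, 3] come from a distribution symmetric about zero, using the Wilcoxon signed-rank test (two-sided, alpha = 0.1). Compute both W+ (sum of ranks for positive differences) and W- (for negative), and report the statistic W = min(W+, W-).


Step 1: Drop any zero differences (none here) and take |d_i|.
|d| = [3, 7, 8, 8, 3, 7, 7, 7, 2, 6, 3]
Step 2: Midrank |d_i| (ties get averaged ranks).
ranks: |3|->3, |7|->7.5, |8|->10.5, |8|->10.5, |3|->3, |7|->7.5, |7|->7.5, |7|->7.5, |2|->1, |6|->5, |3|->3
Step 3: Attach original signs; sum ranks with positive sign and with negative sign.
W+ = 3 + 10.5 + 10.5 + 3 + 7.5 + 7.5 + 7.5 + 3 = 52.5
W- = 7.5 + 1 + 5 = 13.5
(Check: W+ + W- = 66 should equal n(n+1)/2 = 66.)
Step 4: Test statistic W = min(W+, W-) = 13.5.
Step 5: Ties in |d|, so use the tie-corrected normal approximation.
        E[W] = n(n+1)/4 = 11*12/4 = 33.
        Tie groups: |d|=3 (t=3), |d|=7 (t=4), |d|=8 (t=2); sum(t^3 - t) = 90.
        Var[W] = n(n+1)(2n+1)/24 - sum(t^3-t)/48 = 3036/24 - 90/48 = 124.625.
        z = (W - E[W]) / sqrt(Var[W]) = (13.5 - 33) / 11.1636 = -1.7468.
        Two-sided p = 2*Phi(z) = 0.080680.
Step 6: alpha = 0.1. reject H0.

W+ = 52.5, W- = 13.5, W = min = 13.5, p = 0.080680, reject H0.


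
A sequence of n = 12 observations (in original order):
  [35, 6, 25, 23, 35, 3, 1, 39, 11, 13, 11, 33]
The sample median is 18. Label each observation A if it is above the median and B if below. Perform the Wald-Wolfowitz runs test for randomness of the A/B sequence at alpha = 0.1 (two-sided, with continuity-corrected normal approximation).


Step 1: Compute median = 18; label A = above, B = below.
Labels in order: ABAAABBABBBA  (n_A = 6, n_B = 6)
Step 2: Count runs R = 7.
Step 3: Under H0 (random ordering), E[R] = 2*n_A*n_B/(n_A+n_B) + 1 = 2*6*6/12 + 1 = 7.0000.
        Var[R] = 2*n_A*n_B*(2*n_A*n_B - n_A - n_B) / ((n_A+n_B)^2 * (n_A+n_B-1)) = 4320/1584 = 2.7273.
        SD[R] = 1.6514.
Step 4: R = E[R], so z = 0 with no continuity correction.
Step 5: Two-sided p-value via normal approximation = 2*(1 - Phi(|z|)) = 1.000000.
Step 6: alpha = 0.1. fail to reject H0.

R = 7, z = 0.0000, p = 1.000000, fail to reject H0.


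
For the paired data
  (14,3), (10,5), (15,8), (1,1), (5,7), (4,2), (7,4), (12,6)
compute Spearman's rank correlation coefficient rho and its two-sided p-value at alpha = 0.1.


Step 1: Rank x and y separately (midranks; no ties here).
rank(x): 14->7, 10->5, 15->8, 1->1, 5->3, 4->2, 7->4, 12->6
rank(y): 3->3, 5->5, 8->8, 1->1, 7->7, 2->2, 4->4, 6->6
Step 2: d_i = R_x(i) - R_y(i); compute d_i^2.
  (7-3)^2=16, (5-5)^2=0, (8-8)^2=0, (1-1)^2=0, (3-7)^2=16, (2-2)^2=0, (4-4)^2=0, (6-6)^2=0
sum(d^2) = 32.
Step 3: rho = 1 - 6*32 / (8*(8^2 - 1)) = 1 - 192/504 = 0.619048.
Step 4: Under H0, t = rho * sqrt((n-2)/(1-rho^2)) = 1.9308 ~ t(6).
Step 5: Two-sided p-value from the t-distribution with 6 df = 0.101733.
Step 6: alpha = 0.1. fail to reject H0.

rho = 0.6190, p = 0.101733, fail to reject H0 at alpha = 0.1.


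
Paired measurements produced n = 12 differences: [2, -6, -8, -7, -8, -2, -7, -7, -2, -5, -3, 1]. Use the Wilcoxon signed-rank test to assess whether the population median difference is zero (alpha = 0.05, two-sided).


Step 1: Drop any zero differences (none here) and take |d_i|.
|d| = [2, 6, 8, 7, 8, 2, 7, 7, 2, 5, 3, 1]
Step 2: Midrank |d_i| (ties get averaged ranks).
ranks: |2|->3, |6|->7, |8|->11.5, |7|->9, |8|->11.5, |2|->3, |7|->9, |7|->9, |2|->3, |5|->6, |3|->5, |1|->1
Step 3: Attach original signs; sum ranks with positive sign and with negative sign.
W+ = 3 + 1 = 4
W- = 7 + 11.5 + 9 + 11.5 + 3 + 9 + 9 + 3 + 6 + 5 = 74
(Check: W+ + W- = 78 should equal n(n+1)/2 = 78.)
Step 4: Test statistic W = min(W+, W-) = 4.
Step 5: Ties in |d|, so use the tie-corrected normal approximation.
        E[W] = n(n+1)/4 = 12*13/4 = 39.
        Tie groups: |d|=2 (t=3), |d|=7 (t=3), |d|=8 (t=2); sum(t^3 - t) = 54.
        Var[W] = n(n+1)(2n+1)/24 - sum(t^3-t)/48 = 3900/24 - 54/48 = 161.375.
        z = (W - E[W]) / sqrt(Var[W]) = (4 - 39) / 12.7033 = -2.7552.
        Two-sided p = 2*Phi(z) = 0.005866.
Step 6: alpha = 0.05. reject H0.

W+ = 4, W- = 74, W = min = 4, p = 0.005866, reject H0.


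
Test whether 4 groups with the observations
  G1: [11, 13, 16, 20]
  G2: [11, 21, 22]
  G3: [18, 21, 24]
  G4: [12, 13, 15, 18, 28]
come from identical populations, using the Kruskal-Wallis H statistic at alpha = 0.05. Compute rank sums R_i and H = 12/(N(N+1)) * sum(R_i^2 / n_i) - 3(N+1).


Step 1: Combine all N = 15 observations and assign midranks.
sorted (value, group, rank): (11,G1,1.5), (11,G2,1.5), (12,G4,3), (13,G1,4.5), (13,G4,4.5), (15,G4,6), (16,G1,7), (18,G3,8.5), (18,G4,8.5), (20,G1,10), (21,G2,11.5), (21,G3,11.5), (22,G2,13), (24,G3,14), (28,G4,15)
Step 2: Sum ranks within each group.
R_1 = 23 (n_1 = 4)
R_2 = 26 (n_2 = 3)
R_3 = 34 (n_3 = 3)
R_4 = 37 (n_4 = 5)
Step 3: H = 12/(N(N+1)) * sum(R_i^2/n_i) - 3(N+1)
     = 12/(15*16) * (23^2/4 + 26^2/3 + 34^2/3 + 37^2/5) - 3*16
     = 0.050000 * 1016.72 - 48
     = 2.835833.
Step 4: Ties present; correction factor C = 1 - 24/(15^3 - 15) = 0.992857. Corrected H = 2.835833 / 0.992857 = 2.856235.
Step 5: Under H0, H ~ chi^2(3); p-value = 0.414326.
Step 6: alpha = 0.05. fail to reject H0.

H = 2.8562, df = 3, p = 0.414326, fail to reject H0.


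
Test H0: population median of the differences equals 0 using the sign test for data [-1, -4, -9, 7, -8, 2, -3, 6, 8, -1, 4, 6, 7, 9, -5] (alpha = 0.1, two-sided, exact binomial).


Step 1: Discard zero differences. Original n = 15; n_eff = number of nonzero differences = 15.
Nonzero differences (with sign): -1, -4, -9, +7, -8, +2, -3, +6, +8, -1, +4, +6, +7, +9, -5
Step 2: Count signs: positive = 8, negative = 7.
Step 3: Under H0: P(positive) = 0.5, so the number of positives S ~ Bin(15, 0.5).
Step 4: Two-sided exact p-value = sum of Bin(15,0.5) probabilities at or below the observed probability = 1.000000.
Step 5: alpha = 0.1. fail to reject H0.

n_eff = 15, pos = 8, neg = 7, p = 1.000000, fail to reject H0.


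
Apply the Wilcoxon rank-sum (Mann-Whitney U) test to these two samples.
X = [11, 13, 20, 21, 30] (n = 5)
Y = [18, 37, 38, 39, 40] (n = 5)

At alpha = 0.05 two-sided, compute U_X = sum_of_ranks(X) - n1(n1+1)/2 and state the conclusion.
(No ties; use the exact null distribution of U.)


Step 1: Combine and sort all 10 observations; assign midranks.
sorted (value, group): (11,X), (13,X), (18,Y), (20,X), (21,X), (30,X), (37,Y), (38,Y), (39,Y), (40,Y)
ranks: 11->1, 13->2, 18->3, 20->4, 21->5, 30->6, 37->7, 38->8, 39->9, 40->10
Step 2: Rank sum for X: R1 = 1 + 2 + 4 + 5 + 6 = 18.
Step 3: U_X = R1 - n1(n1+1)/2 = 18 - 5*6/2 = 18 - 15 = 3.
       U_Y = n1*n2 - U_X = 25 - 3 = 22.
Step 4: No ties, so the exact null distribution of U (based on enumerating the C(10,5) = 252 equally likely rank assignments) gives the two-sided p-value.
Step 5: p-value = 0.055556; compare to alpha = 0.05. fail to reject H0.

U_X = 3, p = 0.055556, fail to reject H0 at alpha = 0.05.


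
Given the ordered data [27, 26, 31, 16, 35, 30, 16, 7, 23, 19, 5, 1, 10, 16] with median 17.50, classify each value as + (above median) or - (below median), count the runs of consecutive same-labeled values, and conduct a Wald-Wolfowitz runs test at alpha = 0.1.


Step 1: Compute median = 17.50; label A = above, B = below.
Labels in order: AAABAABBAABBBB  (n_A = 7, n_B = 7)
Step 2: Count runs R = 6.
Step 3: Under H0 (random ordering), E[R] = 2*n_A*n_B/(n_A+n_B) + 1 = 2*7*7/14 + 1 = 8.0000.
        Var[R] = 2*n_A*n_B*(2*n_A*n_B - n_A - n_B) / ((n_A+n_B)^2 * (n_A+n_B-1)) = 8232/2548 = 3.2308.
        SD[R] = 1.7974.
Step 4: Continuity-corrected z = (R + 0.5 - E[R]) / SD[R] = (6 + 0.5 - 8.0000) / 1.7974 = -0.8345.
Step 5: Two-sided p-value via normal approximation = 2*(1 - Phi(|z|)) = 0.403986.
Step 6: alpha = 0.1. fail to reject H0.

R = 6, z = -0.8345, p = 0.403986, fail to reject H0.


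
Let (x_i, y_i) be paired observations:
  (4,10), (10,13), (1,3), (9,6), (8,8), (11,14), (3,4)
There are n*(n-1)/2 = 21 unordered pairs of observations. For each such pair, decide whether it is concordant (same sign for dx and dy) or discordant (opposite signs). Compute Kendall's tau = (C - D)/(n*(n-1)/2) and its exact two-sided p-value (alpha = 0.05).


Step 1: Enumerate the 21 unordered pairs (i,j) with i<j and classify each by sign(x_j-x_i) * sign(y_j-y_i).
  (1,2):dx=+6,dy=+3->C; (1,3):dx=-3,dy=-7->C; (1,4):dx=+5,dy=-4->D; (1,5):dx=+4,dy=-2->D
  (1,6):dx=+7,dy=+4->C; (1,7):dx=-1,dy=-6->C; (2,3):dx=-9,dy=-10->C; (2,4):dx=-1,dy=-7->C
  (2,5):dx=-2,dy=-5->C; (2,6):dx=+1,dy=+1->C; (2,7):dx=-7,dy=-9->C; (3,4):dx=+8,dy=+3->C
  (3,5):dx=+7,dy=+5->C; (3,6):dx=+10,dy=+11->C; (3,7):dx=+2,dy=+1->C; (4,5):dx=-1,dy=+2->D
  (4,6):dx=+2,dy=+8->C; (4,7):dx=-6,dy=-2->C; (5,6):dx=+3,dy=+6->C; (5,7):dx=-5,dy=-4->C
  (6,7):dx=-8,dy=-10->C
Step 2: C = 18, D = 3, total pairs = 21.
Step 3: tau = (C - D)/(n(n-1)/2) = (18 - 3)/21 = 0.714286.
Step 4: Exact two-sided p-value (enumerate n! = 5040 permutations of y under H0): p = 0.030159.
Step 5: alpha = 0.05. reject H0.

tau_b = 0.7143 (C=18, D=3), p = 0.030159, reject H0.


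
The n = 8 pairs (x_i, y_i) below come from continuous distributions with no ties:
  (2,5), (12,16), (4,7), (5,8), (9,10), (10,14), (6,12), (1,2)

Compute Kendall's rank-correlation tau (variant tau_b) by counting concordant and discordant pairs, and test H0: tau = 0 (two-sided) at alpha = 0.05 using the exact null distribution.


Step 1: Enumerate the 28 unordered pairs (i,j) with i<j and classify each by sign(x_j-x_i) * sign(y_j-y_i).
  (1,2):dx=+10,dy=+11->C; (1,3):dx=+2,dy=+2->C; (1,4):dx=+3,dy=+3->C; (1,5):dx=+7,dy=+5->C
  (1,6):dx=+8,dy=+9->C; (1,7):dx=+4,dy=+7->C; (1,8):dx=-1,dy=-3->C; (2,3):dx=-8,dy=-9->C
  (2,4):dx=-7,dy=-8->C; (2,5):dx=-3,dy=-6->C; (2,6):dx=-2,dy=-2->C; (2,7):dx=-6,dy=-4->C
  (2,8):dx=-11,dy=-14->C; (3,4):dx=+1,dy=+1->C; (3,5):dx=+5,dy=+3->C; (3,6):dx=+6,dy=+7->C
  (3,7):dx=+2,dy=+5->C; (3,8):dx=-3,dy=-5->C; (4,5):dx=+4,dy=+2->C; (4,6):dx=+5,dy=+6->C
  (4,7):dx=+1,dy=+4->C; (4,8):dx=-4,dy=-6->C; (5,6):dx=+1,dy=+4->C; (5,7):dx=-3,dy=+2->D
  (5,8):dx=-8,dy=-8->C; (6,7):dx=-4,dy=-2->C; (6,8):dx=-9,dy=-12->C; (7,8):dx=-5,dy=-10->C
Step 2: C = 27, D = 1, total pairs = 28.
Step 3: tau = (C - D)/(n(n-1)/2) = (27 - 1)/28 = 0.928571.
Step 4: Exact two-sided p-value (enumerate n! = 40320 permutations of y under H0): p = 0.000397.
Step 5: alpha = 0.05. reject H0.

tau_b = 0.9286 (C=27, D=1), p = 0.000397, reject H0.


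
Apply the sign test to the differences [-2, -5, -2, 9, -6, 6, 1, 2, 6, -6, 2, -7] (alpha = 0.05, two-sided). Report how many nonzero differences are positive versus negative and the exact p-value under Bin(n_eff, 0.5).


Step 1: Discard zero differences. Original n = 12; n_eff = number of nonzero differences = 12.
Nonzero differences (with sign): -2, -5, -2, +9, -6, +6, +1, +2, +6, -6, +2, -7
Step 2: Count signs: positive = 6, negative = 6.
Step 3: Under H0: P(positive) = 0.5, so the number of positives S ~ Bin(12, 0.5).
Step 4: Two-sided exact p-value = sum of Bin(12,0.5) probabilities at or below the observed probability = 1.000000.
Step 5: alpha = 0.05. fail to reject H0.

n_eff = 12, pos = 6, neg = 6, p = 1.000000, fail to reject H0.
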